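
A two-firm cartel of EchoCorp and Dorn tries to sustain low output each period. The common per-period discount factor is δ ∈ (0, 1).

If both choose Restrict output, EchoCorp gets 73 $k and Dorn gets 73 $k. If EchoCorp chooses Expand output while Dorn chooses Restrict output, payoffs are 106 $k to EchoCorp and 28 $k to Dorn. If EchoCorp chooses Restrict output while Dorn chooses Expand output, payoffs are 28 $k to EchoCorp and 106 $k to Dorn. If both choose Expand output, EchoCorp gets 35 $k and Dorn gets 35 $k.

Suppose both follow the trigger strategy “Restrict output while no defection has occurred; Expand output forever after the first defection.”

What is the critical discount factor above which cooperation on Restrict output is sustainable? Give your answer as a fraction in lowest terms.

Under grim trigger the critical discount factor is (T−C)/(T−P) with T = 106, C = 73, P = 35.
δ* = (106−73)/(106−35) = 33/71.

33/71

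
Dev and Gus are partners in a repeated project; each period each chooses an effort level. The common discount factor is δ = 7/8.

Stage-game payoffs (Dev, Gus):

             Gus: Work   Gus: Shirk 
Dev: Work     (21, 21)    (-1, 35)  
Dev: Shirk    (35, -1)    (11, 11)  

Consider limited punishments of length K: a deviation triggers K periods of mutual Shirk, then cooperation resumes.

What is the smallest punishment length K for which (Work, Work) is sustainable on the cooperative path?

2

No profitable deviation requires (21−11)(δ+…+δ^K) ≥ 35−21, i.e. δ+…+δ^K ≥ 7/5 ≈ 1.4000.
With δ = 7/8, the partial sums are K=1: 0.8750, K=2: 1.6406.
K = 2 is the first length at which the sum reaches 1.4000.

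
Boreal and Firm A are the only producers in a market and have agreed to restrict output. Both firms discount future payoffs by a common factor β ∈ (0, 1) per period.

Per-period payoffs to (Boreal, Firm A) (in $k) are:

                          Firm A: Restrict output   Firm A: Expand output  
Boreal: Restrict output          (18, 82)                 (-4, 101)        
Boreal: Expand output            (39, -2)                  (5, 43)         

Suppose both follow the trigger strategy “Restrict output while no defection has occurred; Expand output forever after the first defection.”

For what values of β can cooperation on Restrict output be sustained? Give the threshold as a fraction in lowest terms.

Boreal: cooperation gives 18 each period; deviation gives 39 once then 5 forever.
  18/(1−β) ≥ 39 + 5β/(1−β) ⇒ β ≥ 21/34.
Firm A: cooperation gives 82 each period; deviation gives 101 once then 43 forever.
  β ≥ 19/58.
Both must hold, so the binding constraint is Boreal's: β ≥ 21/34.

21/34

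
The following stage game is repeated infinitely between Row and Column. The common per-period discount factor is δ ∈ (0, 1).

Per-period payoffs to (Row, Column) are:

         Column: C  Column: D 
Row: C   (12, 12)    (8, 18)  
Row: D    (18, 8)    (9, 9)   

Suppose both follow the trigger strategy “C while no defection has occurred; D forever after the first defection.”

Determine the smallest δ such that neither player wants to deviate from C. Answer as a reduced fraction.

Cooperation forever yields 12 each period: 12/(1−δ).
Deviating yields 18 once, then 9 forever: 18 + 9δ/(1−δ).
No profitable deviation requires 12/(1−δ) ≥ 18 + 9δ/(1−δ).
Multiplying by (1−δ): 12 ≥ 18(1−δ) + 9δ = 18 − 9δ.
So 9δ ≥ 6, i.e. δ ≥ 6/9 = 2/3.

2/3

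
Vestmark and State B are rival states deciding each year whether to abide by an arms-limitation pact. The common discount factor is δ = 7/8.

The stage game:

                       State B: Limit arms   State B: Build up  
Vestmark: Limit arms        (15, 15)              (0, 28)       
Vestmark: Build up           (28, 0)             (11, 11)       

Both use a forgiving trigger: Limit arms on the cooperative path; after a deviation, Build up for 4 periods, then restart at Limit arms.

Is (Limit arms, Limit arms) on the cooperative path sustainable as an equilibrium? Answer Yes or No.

No

IC: δ+…+δ^4 ≥ (28−15)/(15−11) = 13/4.
At δ = 7/8: partial sum = 2.8967 < 3.2500. Cooperation not sustainable.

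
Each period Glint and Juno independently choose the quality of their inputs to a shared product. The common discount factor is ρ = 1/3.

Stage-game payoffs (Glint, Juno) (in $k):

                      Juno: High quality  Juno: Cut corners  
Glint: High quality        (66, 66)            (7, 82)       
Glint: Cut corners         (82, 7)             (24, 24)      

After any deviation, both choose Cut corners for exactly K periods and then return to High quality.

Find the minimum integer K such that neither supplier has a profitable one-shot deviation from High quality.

IC: ρ(1−ρ^K)/(1−ρ) ≥ (82−66)/(66−24) = 8/21.
With ρ = 1/3: need 1 − ρ^K ≥ 8/21·(1−1/3)/(1/3), i.e. ρ^K ≤ 0.2381.
Since (1/3)^1 = 0.3333 and (1/3)^2 = 0.1111, the smallest such K is 2.

2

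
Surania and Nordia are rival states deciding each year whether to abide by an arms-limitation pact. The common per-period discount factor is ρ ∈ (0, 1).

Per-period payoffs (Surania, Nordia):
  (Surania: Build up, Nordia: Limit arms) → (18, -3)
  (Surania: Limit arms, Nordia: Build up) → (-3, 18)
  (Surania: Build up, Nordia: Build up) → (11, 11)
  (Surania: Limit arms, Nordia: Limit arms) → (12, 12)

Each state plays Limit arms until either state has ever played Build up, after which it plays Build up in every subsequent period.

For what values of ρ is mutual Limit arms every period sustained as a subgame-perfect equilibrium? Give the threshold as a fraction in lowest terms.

Cooperation forever yields 12 each period: 12/(1−ρ).
Deviating yields 18 once, then 11 forever: 18 + 11ρ/(1−ρ).
No profitable deviation requires 12/(1−ρ) ≥ 18 + 11ρ/(1−ρ).
Multiplying by (1−ρ): 12 ≥ 18(1−ρ) + 11ρ = 18 − 7ρ.
So 7ρ ≥ 6, i.e. ρ ≥ 6/7.

6/7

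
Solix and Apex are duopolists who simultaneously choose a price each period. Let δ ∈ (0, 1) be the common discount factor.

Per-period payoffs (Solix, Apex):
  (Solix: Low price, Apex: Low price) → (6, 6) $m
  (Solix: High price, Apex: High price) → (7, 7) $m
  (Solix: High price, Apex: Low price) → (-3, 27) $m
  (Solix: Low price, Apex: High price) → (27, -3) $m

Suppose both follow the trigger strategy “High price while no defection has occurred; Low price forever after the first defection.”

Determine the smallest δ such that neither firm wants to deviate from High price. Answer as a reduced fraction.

20/21

One-period gain from deviating is 27 − 7 = 20. The loss is 7 − 6 = 1 in every subsequent period, with present value 1·δ/(1−δ).
Deviation is unprofitable when 1·δ/(1−δ) ≥ 20, i.e. δ/(1−δ) ≥ 20.
Equivalently δ ≥ 20/(20+1) = 20/21.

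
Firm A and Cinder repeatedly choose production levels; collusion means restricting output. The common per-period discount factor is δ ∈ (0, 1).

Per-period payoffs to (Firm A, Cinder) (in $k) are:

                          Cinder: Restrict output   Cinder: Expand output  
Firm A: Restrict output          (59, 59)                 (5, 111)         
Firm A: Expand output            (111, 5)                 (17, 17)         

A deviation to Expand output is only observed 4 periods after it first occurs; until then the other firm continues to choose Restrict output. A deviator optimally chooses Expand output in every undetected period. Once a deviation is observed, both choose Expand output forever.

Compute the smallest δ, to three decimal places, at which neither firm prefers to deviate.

0.862

The best deviation is to choose Expand output for all 4 undetected periods, earning 111 each, then 17 forever once detected.
Deviation value: 111(1−δ^4)/(1−δ) + 17δ^4/(1−δ); cooperation value: 59/(1−δ).
IC: 59 ≥ 111(1−δ^4) + 17δ^4 = 111 − 94δ^4.
So δ^4 ≥ 52/94 = 26/47, giving δ ≥ (26/47)^(1/4) ≈ 0.862.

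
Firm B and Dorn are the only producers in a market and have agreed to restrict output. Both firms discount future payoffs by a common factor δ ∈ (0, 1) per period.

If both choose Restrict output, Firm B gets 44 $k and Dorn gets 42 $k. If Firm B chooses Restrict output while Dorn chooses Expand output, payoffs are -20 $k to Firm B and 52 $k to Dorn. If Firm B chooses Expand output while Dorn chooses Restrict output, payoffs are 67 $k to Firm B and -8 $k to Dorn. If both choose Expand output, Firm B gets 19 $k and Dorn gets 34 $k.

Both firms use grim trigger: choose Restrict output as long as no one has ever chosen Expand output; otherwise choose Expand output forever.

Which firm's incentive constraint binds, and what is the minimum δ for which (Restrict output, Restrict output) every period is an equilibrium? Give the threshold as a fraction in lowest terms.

Dorn; δ ≥ 5/9

For Firm B: deviation gain 67−44 = 23, per-period punishment loss 44−19 = 25. IC gives δ ≥ 23/48.
For Dorn: gain 10, loss 8 per period, so δ ≥ 10/18 = 5/9.
The tighter constraint is Dorn's, so cooperation needs δ ≥ 5/9.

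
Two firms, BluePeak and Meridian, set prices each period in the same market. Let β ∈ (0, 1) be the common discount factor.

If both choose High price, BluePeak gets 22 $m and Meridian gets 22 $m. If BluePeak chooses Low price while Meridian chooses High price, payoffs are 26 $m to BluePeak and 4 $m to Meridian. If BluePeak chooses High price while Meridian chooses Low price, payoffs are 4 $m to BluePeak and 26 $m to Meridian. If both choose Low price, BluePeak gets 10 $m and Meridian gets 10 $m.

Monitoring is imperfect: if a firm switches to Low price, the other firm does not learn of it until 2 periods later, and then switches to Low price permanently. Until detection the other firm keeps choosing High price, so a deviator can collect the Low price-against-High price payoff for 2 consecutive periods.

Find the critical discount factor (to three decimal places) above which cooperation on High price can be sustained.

Deviating for the 2 undetected periods gains 26−22 = 4 per period over cooperation, then loses 22−10 = 12 per period forever once punishment starts.
Gain: 4(1 + β + … + β^1); loss: 12·β^2/(1−β).
No profitable deviation ⇔ 4(1−β^2) ≤ 12·β^2, i.e. β^2 ≥ 4/(4+12) = 1/4.
Hence β ≥ (1/4)^(1/2) ≈ 0.500.

0.500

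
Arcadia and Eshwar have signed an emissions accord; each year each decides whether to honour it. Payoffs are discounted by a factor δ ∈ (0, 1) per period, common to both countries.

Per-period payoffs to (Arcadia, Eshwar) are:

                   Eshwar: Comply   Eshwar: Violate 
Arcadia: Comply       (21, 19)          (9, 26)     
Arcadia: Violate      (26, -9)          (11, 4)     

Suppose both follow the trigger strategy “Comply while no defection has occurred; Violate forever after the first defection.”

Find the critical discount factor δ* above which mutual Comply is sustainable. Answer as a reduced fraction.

Arcadia: cooperation gives 21 each period; deviation gives 26 once then 11 forever.
  21/(1−δ) ≥ 26 + 11δ/(1−δ) ⇒ δ ≥ 5/15 = 1/3.
Eshwar: cooperation gives 19 each period; deviation gives 26 once then 4 forever.
  δ ≥ 7/22.
Both must hold, so the binding constraint is Arcadia's: δ ≥ 1/3.

1/3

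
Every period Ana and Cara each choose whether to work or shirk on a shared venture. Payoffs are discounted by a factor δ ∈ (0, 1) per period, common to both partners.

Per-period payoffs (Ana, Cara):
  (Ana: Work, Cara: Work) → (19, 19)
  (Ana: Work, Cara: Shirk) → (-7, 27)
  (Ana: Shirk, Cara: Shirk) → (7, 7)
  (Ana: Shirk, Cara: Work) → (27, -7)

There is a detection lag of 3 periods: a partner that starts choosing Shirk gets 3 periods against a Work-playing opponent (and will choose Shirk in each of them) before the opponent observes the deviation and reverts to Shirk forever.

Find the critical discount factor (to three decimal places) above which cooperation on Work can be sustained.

Deviating for the 3 undetected periods gains 27−19 = 8 per period over cooperation, then loses 19−7 = 12 per period forever once punishment starts.
Gain: 8(1 + δ + … + δ^2); loss: 12·δ^3/(1−δ).
No profitable deviation ⇔ 8(1−δ^3) ≤ 12·δ^3, i.e. δ^3 ≥ 8/(8+12) = 2/5.
Hence δ ≥ (2/5)^(1/3) ≈ 0.737.

0.737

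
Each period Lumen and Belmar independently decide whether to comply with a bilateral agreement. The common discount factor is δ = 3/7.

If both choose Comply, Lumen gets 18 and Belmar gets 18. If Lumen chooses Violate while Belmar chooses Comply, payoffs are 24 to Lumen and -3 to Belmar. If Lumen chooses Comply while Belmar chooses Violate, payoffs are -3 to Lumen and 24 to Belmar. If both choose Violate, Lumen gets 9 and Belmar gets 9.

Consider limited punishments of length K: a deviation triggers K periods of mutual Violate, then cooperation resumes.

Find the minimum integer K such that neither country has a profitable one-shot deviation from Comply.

No profitable deviation requires (18−9)(δ+…+δ^K) ≥ 24−18, i.e. δ+…+δ^K ≥ 2/3 ≈ 0.6667.
With δ = 3/7, the partial sums are K=1: 0.4286, K=2: 0.6122, K=3: 0.6910.
K = 3 is the first length at which the sum reaches 0.6667.

3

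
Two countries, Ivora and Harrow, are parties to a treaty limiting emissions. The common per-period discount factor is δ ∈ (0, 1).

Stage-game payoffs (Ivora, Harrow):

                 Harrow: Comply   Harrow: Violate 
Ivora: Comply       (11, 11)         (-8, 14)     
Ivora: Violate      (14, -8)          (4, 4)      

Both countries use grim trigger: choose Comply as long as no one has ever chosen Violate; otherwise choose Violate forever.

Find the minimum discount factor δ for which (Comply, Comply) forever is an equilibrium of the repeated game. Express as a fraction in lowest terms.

Under grim trigger the critical discount factor is (T−C)/(T−P) with T = 14, C = 11, P = 4.
δ* = (14−11)/(14−4) = 3/10.

3/10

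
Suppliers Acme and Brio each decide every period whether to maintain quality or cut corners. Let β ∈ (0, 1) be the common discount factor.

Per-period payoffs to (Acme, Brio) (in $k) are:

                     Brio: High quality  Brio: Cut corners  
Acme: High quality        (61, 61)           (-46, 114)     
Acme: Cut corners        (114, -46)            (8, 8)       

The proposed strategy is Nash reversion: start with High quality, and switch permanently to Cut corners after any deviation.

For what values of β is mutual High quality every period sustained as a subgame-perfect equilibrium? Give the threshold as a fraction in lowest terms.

1/2

Cooperation forever yields 61 each period: 61/(1−β).
Deviating yields 114 once, then 8 forever: 114 + 8β/(1−β).
No profitable deviation requires 61/(1−β) ≥ 114 + 8β/(1−β).
Multiplying by (1−β): 61 ≥ 114(1−β) + 8β = 114 − 106β.
So 106β ≥ 53, i.e. β ≥ 53/106 = 1/2.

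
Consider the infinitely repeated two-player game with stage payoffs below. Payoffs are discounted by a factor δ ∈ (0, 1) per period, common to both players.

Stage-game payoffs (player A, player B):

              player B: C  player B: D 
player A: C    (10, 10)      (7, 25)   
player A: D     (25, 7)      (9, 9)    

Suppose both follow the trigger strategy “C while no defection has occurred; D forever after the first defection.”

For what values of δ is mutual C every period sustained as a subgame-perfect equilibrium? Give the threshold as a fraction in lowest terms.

15/16

Cooperation forever yields 10 each period: 10/(1−δ).
Deviating yields 25 once, then 9 forever: 25 + 9δ/(1−δ).
No profitable deviation requires 10/(1−δ) ≥ 25 + 9δ/(1−δ).
Multiplying by (1−δ): 10 ≥ 25(1−δ) + 9δ = 25 − 16δ.
So 16δ ≥ 15, i.e. δ ≥ 15/16.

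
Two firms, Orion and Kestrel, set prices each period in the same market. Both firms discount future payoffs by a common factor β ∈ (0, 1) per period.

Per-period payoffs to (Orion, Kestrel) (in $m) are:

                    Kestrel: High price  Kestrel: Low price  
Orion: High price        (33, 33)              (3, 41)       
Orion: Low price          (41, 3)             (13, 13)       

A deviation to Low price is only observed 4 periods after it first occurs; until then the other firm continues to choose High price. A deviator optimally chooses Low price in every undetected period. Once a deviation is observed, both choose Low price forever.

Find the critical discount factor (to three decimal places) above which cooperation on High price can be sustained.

The best deviation is to choose Low price for all 4 undetected periods, earning 41 each, then 13 forever once detected.
Deviation value: 41(1−β^4)/(1−β) + 13β^4/(1−β); cooperation value: 33/(1−β).
IC: 33 ≥ 41(1−β^4) + 13β^4 = 41 − 28β^4.
So β^4 ≥ 8/28 = 2/7, giving β ≥ (2/7)^(1/4) ≈ 0.731.

0.731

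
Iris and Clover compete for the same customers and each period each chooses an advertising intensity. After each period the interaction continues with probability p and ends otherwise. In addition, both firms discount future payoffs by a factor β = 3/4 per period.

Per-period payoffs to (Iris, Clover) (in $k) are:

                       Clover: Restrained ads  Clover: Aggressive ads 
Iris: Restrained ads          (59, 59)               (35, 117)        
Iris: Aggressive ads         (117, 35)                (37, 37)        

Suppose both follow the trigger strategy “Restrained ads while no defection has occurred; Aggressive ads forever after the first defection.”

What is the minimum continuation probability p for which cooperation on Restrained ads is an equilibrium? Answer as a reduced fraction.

29/30

Expected continuation weight on next period's payoff is β·p = 3/4·p, which plays the role of the discount factor.
Cooperation requires 3/4·p ≥ (117−59)/(117−37) = 29/40, hence p ≥ 29/30.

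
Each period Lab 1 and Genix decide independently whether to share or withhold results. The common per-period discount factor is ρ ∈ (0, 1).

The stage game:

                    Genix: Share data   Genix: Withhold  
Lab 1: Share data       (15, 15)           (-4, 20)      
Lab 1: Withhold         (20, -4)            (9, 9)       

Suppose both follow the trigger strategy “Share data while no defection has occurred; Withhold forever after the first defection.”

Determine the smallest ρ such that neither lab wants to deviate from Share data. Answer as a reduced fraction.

One-period gain from deviating is 20 − 15 = 5. The loss is 15 − 9 = 6 in every subsequent period, with present value 6·ρ/(1−ρ).
Deviation is unprofitable when 6·ρ/(1−ρ) ≥ 5, i.e. ρ/(1−ρ) ≥ 5/6.
Equivalently ρ ≥ 5/(5+6) = 5/11.

5/11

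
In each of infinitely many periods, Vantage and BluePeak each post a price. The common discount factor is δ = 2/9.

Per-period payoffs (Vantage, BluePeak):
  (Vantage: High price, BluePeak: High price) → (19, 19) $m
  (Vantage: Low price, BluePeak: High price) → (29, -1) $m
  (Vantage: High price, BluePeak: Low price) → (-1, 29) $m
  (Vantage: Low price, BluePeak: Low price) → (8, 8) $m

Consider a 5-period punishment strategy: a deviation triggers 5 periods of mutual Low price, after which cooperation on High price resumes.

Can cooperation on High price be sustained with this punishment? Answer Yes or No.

A one-shot deviation gives 29 now, then 8 for 5 periods, then back to 19.
Gain from deviating: (29−19) today; loss: (19−8) in each of the next 5 periods.
No-deviation condition: (19−8)(δ+…+δ^5) ≥ 29−19, i.e. δ+…+δ^5 ≥ 10/11.
At δ = 2/9: δ+…+δ^5 = 0.2856 < 0.9091.
So cooperation is not sustainable.

No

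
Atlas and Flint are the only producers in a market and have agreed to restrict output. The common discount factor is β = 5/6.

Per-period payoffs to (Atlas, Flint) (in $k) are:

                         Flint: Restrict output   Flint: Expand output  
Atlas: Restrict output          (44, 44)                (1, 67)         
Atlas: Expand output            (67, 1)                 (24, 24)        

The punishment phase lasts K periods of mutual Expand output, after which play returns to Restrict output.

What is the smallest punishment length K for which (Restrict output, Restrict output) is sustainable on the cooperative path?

2

IC: β(1−β^K)/(1−β) ≥ (67−44)/(44−24) = 23/20.
With β = 5/6: need 1 − β^K ≥ 23/20·(1−5/6)/(5/6), i.e. β^K ≤ 0.7700.
Since (5/6)^1 = 0.8333 and (5/6)^2 = 0.6944, the smallest such K is 2.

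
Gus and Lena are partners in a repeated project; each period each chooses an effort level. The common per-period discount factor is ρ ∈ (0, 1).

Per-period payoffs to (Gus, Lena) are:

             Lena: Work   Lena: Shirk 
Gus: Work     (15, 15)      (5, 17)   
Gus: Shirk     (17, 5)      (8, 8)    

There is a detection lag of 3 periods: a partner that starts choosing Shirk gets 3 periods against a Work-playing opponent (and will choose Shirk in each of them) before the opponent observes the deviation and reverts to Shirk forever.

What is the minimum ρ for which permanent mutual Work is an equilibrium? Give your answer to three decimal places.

0.606

The best deviation is to choose Shirk for all 3 undetected periods, earning 17 each, then 8 forever once detected.
Deviation value: 17(1−ρ^3)/(1−ρ) + 8ρ^3/(1−ρ); cooperation value: 15/(1−ρ).
IC: 15 ≥ 17(1−ρ^3) + 8ρ^3 = 17 − 9ρ^3.
So ρ^3 ≥ 2/9, giving ρ ≥ (2/9)^(1/3) ≈ 0.606.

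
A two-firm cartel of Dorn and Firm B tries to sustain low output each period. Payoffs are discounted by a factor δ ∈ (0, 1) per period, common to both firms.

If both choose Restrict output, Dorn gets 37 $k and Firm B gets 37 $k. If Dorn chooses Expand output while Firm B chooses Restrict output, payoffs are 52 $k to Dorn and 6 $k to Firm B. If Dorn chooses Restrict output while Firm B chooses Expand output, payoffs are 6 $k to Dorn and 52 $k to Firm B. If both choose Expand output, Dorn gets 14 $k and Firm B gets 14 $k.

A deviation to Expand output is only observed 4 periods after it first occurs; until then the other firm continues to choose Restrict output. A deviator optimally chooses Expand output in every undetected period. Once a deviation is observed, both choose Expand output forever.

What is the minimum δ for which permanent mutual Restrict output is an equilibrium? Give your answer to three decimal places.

The best deviation is to choose Expand output for all 4 undetected periods, earning 52 each, then 14 forever once detected.
Deviation value: 52(1−δ^4)/(1−δ) + 14δ^4/(1−δ); cooperation value: 37/(1−δ).
IC: 37 ≥ 52(1−δ^4) + 14δ^4 = 52 − 38δ^4.
So δ^4 ≥ 15/38, giving δ ≥ (15/38)^(1/4) ≈ 0.793.

0.793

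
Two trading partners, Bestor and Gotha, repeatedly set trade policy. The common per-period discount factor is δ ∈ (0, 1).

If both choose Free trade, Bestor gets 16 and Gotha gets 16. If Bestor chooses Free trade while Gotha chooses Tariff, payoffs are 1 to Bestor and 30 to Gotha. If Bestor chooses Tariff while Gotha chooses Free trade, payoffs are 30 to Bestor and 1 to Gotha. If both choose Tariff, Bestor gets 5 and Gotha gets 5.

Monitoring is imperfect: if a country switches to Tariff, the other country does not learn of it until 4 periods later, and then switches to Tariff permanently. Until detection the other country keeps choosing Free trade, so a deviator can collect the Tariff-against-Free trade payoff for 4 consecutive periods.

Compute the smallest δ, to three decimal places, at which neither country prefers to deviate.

0.865

A deviator earns 30 for 4 periods, then 5 forever; cooperating earns 16 forever. Multiplying the IC by (1−δ):
16 ≥ 30(1−δ^4) + 5δ^4, so 25·δ^4 ≥ 14 and δ^4 ≥ 14/25.
δ ≥ (14/25)^(1/4) ≈ 0.865.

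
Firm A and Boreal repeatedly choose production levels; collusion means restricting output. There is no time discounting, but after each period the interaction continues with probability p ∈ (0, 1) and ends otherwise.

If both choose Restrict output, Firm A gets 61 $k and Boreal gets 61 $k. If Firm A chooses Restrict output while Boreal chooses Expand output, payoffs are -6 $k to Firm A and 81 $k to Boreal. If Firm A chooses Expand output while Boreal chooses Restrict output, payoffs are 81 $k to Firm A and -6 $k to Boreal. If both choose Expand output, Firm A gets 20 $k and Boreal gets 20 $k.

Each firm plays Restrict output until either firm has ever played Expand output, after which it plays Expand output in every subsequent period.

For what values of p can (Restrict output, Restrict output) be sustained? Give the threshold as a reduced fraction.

With no time discounting, the continuation probability p plays the role of the discount factor.
Grim-trigger IC: 61/(1−p) ≥ 81 + 20p/(1−p) ⇒ p ≥ (81−61)/(81−20) = 20/61.

20/61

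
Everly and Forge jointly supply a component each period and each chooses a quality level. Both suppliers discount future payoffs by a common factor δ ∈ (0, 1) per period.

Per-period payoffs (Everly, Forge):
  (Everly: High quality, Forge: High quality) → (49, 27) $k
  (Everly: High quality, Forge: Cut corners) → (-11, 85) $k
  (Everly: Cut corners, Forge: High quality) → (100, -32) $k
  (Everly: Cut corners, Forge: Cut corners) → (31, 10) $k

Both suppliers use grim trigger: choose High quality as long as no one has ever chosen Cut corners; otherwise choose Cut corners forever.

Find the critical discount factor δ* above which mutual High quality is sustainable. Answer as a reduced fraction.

58/75

Everly's threshold: (100−49)/(100−31) = 17/23.
Forge's threshold: (85−27)/(85−10) = 58/75.
17/23 < 58/75, so Forge binds and δ* = 58/75.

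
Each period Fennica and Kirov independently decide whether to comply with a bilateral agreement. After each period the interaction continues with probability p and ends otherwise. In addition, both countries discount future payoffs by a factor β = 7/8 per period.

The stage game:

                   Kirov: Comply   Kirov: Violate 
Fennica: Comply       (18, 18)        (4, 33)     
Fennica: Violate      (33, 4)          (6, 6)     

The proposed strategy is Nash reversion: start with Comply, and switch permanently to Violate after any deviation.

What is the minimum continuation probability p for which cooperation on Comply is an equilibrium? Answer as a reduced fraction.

40/63

Expected continuation weight on next period's payoff is β·p = 7/8·p, which plays the role of the discount factor.
Cooperation requires 7/8·p ≥ (33−18)/(33−6) = 5/9, hence p ≥ 40/63.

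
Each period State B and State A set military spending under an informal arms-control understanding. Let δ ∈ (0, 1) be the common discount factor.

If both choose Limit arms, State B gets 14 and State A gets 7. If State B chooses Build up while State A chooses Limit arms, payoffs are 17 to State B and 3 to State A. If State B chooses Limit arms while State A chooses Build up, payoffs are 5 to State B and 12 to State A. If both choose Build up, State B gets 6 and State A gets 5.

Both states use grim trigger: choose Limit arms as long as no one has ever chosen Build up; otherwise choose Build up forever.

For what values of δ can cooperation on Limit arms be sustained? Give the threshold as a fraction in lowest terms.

5/7

State B: cooperation gives 14 each period; deviation gives 17 once then 6 forever.
  14/(1−δ) ≥ 17 + 6δ/(1−δ) ⇒ δ ≥ 3/11.
State A: cooperation gives 7 each period; deviation gives 12 once then 5 forever.
  δ ≥ 5/7.
Both must hold, so the binding constraint is State A's: δ ≥ 5/7.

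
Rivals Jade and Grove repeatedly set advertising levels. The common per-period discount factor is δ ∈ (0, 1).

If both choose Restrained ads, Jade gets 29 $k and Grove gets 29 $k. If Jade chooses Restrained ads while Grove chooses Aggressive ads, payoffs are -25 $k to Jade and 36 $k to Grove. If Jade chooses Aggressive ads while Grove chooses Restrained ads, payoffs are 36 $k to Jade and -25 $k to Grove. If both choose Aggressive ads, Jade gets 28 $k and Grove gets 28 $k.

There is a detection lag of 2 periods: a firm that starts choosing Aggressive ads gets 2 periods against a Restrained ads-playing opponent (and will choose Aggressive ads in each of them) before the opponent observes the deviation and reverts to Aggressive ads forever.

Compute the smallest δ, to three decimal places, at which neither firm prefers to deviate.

Deviating for the 2 undetected periods gains 36−29 = 7 per period over cooperation, then loses 29−28 = 1 per period forever once punishment starts.
Gain: 7(1 + δ + … + δ^1); loss: 1·δ^2/(1−δ).
No profitable deviation ⇔ 7(1−δ^2) ≤ 1·δ^2, i.e. δ^2 ≥ 7/(7+1) = 7/8.
Hence δ ≥ (7/8)^(1/2) ≈ 0.935.

0.935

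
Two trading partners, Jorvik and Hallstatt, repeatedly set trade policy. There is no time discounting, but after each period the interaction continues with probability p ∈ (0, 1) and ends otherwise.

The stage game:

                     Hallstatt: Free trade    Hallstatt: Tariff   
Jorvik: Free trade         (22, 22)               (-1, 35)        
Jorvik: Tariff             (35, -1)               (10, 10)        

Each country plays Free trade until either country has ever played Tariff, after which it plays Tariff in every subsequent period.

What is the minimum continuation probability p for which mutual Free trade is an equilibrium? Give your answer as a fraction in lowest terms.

13/25

Expected cooperation value is 22 + p·22 + p²·22 + … = 22/(1−p); deviation gives 35 + p·10/(1−p).
22 ≥ 35(1−p) + 10p ⇒ 25p ≥ 13 ⇒ p ≥ 13/25.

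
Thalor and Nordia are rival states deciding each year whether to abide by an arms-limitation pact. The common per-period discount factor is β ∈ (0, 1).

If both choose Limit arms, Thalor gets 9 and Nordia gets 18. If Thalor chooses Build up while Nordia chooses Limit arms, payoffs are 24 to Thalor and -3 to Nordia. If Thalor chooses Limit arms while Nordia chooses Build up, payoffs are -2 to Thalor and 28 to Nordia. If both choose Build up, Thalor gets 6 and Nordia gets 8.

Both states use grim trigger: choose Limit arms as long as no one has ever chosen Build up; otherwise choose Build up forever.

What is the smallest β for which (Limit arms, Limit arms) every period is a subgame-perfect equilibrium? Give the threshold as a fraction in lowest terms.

5/6

For Thalor: deviation gain 24−9 = 15, per-period punishment loss 9−6 = 3. IC gives β ≥ 15/18 = 5/6.
For Nordia: gain 10, loss 10 per period, so β ≥ 10/20 = 1/2.
The tighter constraint is Thalor's, so cooperation needs β ≥ 5/6.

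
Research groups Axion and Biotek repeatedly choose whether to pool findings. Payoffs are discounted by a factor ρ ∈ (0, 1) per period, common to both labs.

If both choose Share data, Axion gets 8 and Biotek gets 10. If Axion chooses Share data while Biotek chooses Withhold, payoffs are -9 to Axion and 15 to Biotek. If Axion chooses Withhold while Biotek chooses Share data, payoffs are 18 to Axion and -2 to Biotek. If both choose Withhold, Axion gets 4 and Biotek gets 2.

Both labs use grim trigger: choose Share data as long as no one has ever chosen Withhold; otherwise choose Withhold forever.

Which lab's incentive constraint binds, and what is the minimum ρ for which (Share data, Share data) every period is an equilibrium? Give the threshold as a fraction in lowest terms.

Axion; ρ ≥ 5/7

Axion's threshold: (18−8)/(18−4) = 5/7.
Biotek's threshold: (15−10)/(15−2) = 5/13.
5/7 > 5/13, so Axion binds and ρ* = 5/7.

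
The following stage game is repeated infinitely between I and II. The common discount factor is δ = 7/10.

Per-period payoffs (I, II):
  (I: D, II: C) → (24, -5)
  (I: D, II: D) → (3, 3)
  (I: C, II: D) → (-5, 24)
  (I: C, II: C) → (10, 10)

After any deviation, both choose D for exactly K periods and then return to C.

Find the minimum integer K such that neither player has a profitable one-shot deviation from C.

6

IC: δ(1−δ^K)/(1−δ) ≥ (24−10)/(10−3) = 2.
With δ = 7/10: need 1 − δ^K ≥ 2·(1−7/10)/(7/10), i.e. δ^K ≤ 0.1429.
Since (7/10)^5 = 0.1681 and (7/10)^6 = 0.1176, the smallest such K is 6.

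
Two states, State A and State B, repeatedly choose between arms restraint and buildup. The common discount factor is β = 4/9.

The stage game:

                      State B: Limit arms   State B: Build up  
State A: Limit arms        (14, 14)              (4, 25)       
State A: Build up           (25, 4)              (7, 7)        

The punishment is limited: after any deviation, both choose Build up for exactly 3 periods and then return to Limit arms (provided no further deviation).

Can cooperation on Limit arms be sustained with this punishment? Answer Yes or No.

A one-shot deviation gives 25 now, then 7 for 3 periods, then back to 14.
Gain from deviating: (25−14) today; loss: (14−7) in each of the next 3 periods.
No-deviation condition: (14−7)(β+…+β^3) ≥ 25−14, i.e. β+…+β^3 ≥ 11/7.
At β = 4/9: β+…+β^3 = 0.7298 < 1.5714.
So cooperation is not sustainable.

No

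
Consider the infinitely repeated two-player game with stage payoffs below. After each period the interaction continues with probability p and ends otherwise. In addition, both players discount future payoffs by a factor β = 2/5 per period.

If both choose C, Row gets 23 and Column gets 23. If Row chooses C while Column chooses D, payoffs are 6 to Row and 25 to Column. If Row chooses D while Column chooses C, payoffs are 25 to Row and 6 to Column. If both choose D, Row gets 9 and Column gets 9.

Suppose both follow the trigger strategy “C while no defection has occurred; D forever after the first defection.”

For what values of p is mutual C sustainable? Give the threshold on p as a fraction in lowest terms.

5/16

With continuation probability p and discount β, the effective per-period discount factor is βp.
Grim-trigger IC: βp ≥ (25−23)/(25−9) = 1/8.
So p ≥ (1/8)/(2/5) = 5/16.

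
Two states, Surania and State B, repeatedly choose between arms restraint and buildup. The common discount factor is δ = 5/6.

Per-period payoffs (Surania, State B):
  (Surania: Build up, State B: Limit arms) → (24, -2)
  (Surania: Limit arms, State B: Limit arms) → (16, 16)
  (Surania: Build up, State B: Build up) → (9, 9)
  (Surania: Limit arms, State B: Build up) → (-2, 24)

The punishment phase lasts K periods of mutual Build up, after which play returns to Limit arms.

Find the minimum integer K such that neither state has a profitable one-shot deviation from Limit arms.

2

Need Σ_{k=1}^{K} δ^k ≥ (24−16)/(16−9) = 1.1429 at δ = 5/6.
At K = 1 the sum is 0.8333 < 1.1429; at K = 2 it is 1.5278 ≥ 1.1429.
So the minimum punishment length is K = 2.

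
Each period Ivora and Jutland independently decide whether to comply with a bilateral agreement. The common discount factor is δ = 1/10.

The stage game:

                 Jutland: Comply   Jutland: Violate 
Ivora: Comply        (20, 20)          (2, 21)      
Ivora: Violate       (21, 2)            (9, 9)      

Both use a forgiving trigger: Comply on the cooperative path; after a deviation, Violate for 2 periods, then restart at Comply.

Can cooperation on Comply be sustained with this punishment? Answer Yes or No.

Comparing payoff streams over the 3 periods until play realigns: cooperate → 20(1+δ+…+δ^2); deviate → 21 + 9(δ+…+δ^2).
Cooperation is sustained iff (20−9)(δ+…+δ^2) ≥ 21−20.
δ+…+δ^2 = 1/10·(1−(1/10)^2)/(1−1/10) = 0.1100, and (21−20)/(20−9) = 0.0909.
0.1100 ≥ 0.0909, so cooperation is sustainable.

Yes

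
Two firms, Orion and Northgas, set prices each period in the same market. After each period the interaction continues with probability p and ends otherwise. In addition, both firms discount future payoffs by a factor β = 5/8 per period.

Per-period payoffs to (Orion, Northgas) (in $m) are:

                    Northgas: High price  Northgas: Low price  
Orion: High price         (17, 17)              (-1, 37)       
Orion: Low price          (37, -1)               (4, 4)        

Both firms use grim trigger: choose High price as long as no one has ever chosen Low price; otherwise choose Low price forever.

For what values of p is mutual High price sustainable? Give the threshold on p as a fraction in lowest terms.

With continuation probability p and discount β, the effective per-period discount factor is βp.
Grim-trigger IC: βp ≥ (37−17)/(37−4) = 20/33.
So p ≥ (20/33)/(5/8) = 32/33.

32/33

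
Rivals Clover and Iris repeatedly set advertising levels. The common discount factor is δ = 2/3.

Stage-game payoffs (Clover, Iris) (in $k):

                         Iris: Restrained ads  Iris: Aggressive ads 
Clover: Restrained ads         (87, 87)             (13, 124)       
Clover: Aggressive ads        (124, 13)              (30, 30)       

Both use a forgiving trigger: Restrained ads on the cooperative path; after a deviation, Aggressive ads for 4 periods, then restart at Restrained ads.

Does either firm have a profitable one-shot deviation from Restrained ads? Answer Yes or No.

No

Comparing payoff streams over the 5 periods until play realigns: cooperate → 87(1+δ+…+δ^4); deviate → 124 + 30(δ+…+δ^4).
Cooperation is sustained iff (87−30)(δ+…+δ^4) ≥ 124−87.
δ+…+δ^4 = 2/3·(1−(2/3)^4)/(1−2/3) = 1.6049, and (124−87)/(87−30) = 0.6491.
1.6049 ≥ 0.6491, so cooperation is sustainable.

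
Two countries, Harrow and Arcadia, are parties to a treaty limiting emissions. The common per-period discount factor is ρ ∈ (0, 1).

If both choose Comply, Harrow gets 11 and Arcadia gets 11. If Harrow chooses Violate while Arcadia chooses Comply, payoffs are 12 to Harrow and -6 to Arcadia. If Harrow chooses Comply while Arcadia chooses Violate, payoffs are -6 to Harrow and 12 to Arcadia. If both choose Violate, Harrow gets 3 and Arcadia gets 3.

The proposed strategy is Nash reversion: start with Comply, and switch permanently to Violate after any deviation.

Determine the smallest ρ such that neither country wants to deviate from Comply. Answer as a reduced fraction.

11/(1−ρ) ≥ 12 + 3ρ/(1−ρ)
11 ≥ 12 − 9ρ
ρ ≥ 1/9.

1/9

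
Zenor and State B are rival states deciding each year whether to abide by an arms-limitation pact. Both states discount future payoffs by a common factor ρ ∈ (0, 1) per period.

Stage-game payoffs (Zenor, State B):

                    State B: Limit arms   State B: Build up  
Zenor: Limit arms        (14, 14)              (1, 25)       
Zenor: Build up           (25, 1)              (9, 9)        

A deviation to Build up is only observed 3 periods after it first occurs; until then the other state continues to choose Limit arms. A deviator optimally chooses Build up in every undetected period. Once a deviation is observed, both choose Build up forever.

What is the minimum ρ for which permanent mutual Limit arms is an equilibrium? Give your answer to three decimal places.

0.883

The best deviation is to choose Build up for all 3 undetected periods, earning 25 each, then 9 forever once detected.
Deviation value: 25(1−ρ^3)/(1−ρ) + 9ρ^3/(1−ρ); cooperation value: 14/(1−ρ).
IC: 14 ≥ 25(1−ρ^3) + 9ρ^3 = 25 − 16ρ^3.
So ρ^3 ≥ 11/16, giving ρ ≥ (11/16)^(1/3) ≈ 0.883.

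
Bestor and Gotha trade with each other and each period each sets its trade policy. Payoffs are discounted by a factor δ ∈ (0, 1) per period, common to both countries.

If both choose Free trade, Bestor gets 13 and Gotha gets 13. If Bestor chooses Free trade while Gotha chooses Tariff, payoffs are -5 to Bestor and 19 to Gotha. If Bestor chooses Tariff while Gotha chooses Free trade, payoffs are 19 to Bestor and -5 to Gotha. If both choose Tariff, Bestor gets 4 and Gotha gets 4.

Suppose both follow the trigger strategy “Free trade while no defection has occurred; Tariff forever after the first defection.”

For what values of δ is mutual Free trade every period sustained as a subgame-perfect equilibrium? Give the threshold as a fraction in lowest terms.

2/5

Cooperation forever yields 13 each period: 13/(1−δ).
Deviating yields 19 once, then 4 forever: 19 + 4δ/(1−δ).
No profitable deviation requires 13/(1−δ) ≥ 19 + 4δ/(1−δ).
Multiplying by (1−δ): 13 ≥ 19(1−δ) + 4δ = 19 − 15δ.
So 15δ ≥ 6, i.e. δ ≥ 6/15 = 2/5.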